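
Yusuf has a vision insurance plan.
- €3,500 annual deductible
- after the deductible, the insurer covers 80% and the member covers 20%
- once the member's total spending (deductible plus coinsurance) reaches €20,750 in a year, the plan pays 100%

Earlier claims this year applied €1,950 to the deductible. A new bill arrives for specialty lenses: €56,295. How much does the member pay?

€12,499

€1,950 of the €3,500 deductible is already met, leaving €1,550.
The remaining €54,745 (= €56,295 − €1,550) moves to coinsurance.
Member's 20% share of €54,745 is €10,949.
So the member owes €1,550 + €10,949 = €12,499 before any cap.
Total out-of-pocket so far would be €1,950 + €12,499 = €14,449, below the €20,750 cap — no reduction.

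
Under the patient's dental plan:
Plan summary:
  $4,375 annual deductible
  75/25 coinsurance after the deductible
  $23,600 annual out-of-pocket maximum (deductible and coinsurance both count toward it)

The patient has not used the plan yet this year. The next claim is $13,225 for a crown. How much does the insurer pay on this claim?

$6,637.50

Nothing has been paid toward the $4,375 deductible, so the first $4,375 of this charge is applied there.
After the $4,375 deductible portion, $13,225 − $4,375 = $8,850 is subject to coinsurance.
Patient's 25% share of $8,850 is $2,212.50.
So the patient owes $4,375 + $2,212.50 = $6,587.50 before any cap.
Total out-of-pocket so far would be $0 + $6,587.50 = $6,587.50, below the $23,600 cap — no reduction.
The insurer covers the remainder: $13,225 − $6,587.50 = $6,637.50.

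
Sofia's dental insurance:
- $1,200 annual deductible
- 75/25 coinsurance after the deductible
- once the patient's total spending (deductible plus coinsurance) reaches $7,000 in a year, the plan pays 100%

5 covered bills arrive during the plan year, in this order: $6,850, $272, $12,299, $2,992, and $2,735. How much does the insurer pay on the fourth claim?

$2,244

Bill 1, $6,850: $1,200 to deductible, leaving $5,650; coinsurance $5,650 × 25% = $1,412.50. Patient owes $2,612.50 (running OOP $2,612.50). Insurer: $6,850 − $2,612.50 = $4,237.50.
Bill 2, $272: 25% coinsurance on $272 = $68. Patient pays $68; OOP now $2,680.50. Insurer: $272 − $68 = $204.
Bill 3, $12,299: 25% coinsurance on $12,299 = $3,074.75. Cost to patient: $3,074.75. OOP to date $5,755.25. Plan pays $12,299 − $3,074.75 = $9,224.25.
Bill 4, $2,992: deductible already satisfied, so patient's share is 25% × $2,992 = $748. Cost to patient: $748. OOP to date $6,503.25. Plan pays $2,992 − $748 = $2,244.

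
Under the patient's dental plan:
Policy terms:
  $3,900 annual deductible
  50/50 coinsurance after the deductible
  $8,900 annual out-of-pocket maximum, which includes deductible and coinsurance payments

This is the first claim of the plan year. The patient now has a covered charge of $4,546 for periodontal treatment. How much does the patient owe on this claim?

The full $3,900 deductible is still open; $3,900 of this bill applies to it.
The remaining $646 (= $4,546 − $3,900) moves to coinsurance.
50% of $646 = $323 falls to the patient.
So the patient owes $3,900 + $323 = $4,223 before any cap.
Year-to-date out-of-pocket becomes $0 + $4,223 = $4,223, still under the $8,900 maximum, so no cap applies.

$4,223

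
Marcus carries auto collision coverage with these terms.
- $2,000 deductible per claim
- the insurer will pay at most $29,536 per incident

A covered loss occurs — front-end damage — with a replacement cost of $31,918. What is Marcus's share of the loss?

Subtract the deductible: $31,918 − $2,000 = $29,918.
$29,918 exceeds the $29,536 limit, so the insurer pays the limit: $29,536.
The driver bears the rest of the original loss: $31,918 − $29,536 = $2,382.

$2,382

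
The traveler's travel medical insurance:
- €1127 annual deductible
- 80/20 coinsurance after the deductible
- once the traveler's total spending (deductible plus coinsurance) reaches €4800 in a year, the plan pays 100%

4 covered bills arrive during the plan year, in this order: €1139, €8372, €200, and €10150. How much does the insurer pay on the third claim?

Claim 1 (€1139): deductible takes €1127, €12 remains; 20% of €12 = €2.40. Traveler pays €1129.40; OOP now €1129.40. Plan pays €1139 − €1129.40 = €9.60.
Claim 2 (€8372): deductible already satisfied, so traveler's share is 20% × €8372 = €1674.40. Cost to traveler: €1674.40. OOP to date €2803.80. Plan pays €8372 − €1674.40 = €6697.60.
Claim 3 (€200): deductible met; 20% of €200 = €40. Traveler owes €40 (running OOP €2843.80). Plan pays €200 − €40 = €160.

€160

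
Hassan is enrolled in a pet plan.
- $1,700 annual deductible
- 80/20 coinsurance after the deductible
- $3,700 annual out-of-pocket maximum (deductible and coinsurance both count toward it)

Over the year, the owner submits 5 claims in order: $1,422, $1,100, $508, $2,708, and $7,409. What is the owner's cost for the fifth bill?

$1,192.40

Claim 1 — $1,422: fully absorbed by the deductible. Cost to owner: $1,422. OOP to date $1,422.
Claim 2 — $1,100: $278 to deductible, leaving $822; 20% of $822 = $164.40. Owner owes $442.40 (running OOP $1,864.40).
Claim 3 — $508: deductible met; 20% of $508 = $101.60. Owner owes $101.60 (running OOP $1,966).
Claim 4 — $2,708: deductible already satisfied, so owner's share is 20% × $2,708 = $541.60. Owner owes $541.60 (running OOP $2,507.60).
Claim 5 — $7,409: deductible met; 20% of $7,409 = $1,481.80. That would push OOP to $3,989.40, over the $3,700 cap, so owner pays $3,700 − $2,507.60 = $1,192.40.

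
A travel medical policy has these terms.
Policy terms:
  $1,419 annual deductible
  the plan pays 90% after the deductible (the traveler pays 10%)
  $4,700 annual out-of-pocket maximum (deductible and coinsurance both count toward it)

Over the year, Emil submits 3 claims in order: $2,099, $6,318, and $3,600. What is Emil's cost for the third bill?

Claim 1 — $2,099: $1,419 to deductible, leaving $680; traveler's 10% is $68. Traveler owes $1,487 (running OOP $1,487).
Claim 2 — $6,318: 10% coinsurance on $6,318 = $631.80. Traveler pays $631.80; OOP now $2,118.80.
Claim 3 — $3,600: deductible met; 10% of $3,600 = $360. Cost to traveler: $360. OOP to date $2,478.80.

$360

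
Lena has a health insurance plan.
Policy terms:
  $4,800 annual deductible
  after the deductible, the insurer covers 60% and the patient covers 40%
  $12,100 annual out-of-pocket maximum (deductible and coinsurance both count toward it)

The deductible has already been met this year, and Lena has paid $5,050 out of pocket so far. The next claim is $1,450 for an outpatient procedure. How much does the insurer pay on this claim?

$870

The deductible is already satisfied, so the full bill goes to coinsurance.
Coinsurance: $1,450 × 40% = $580.
Total out-of-pocket so far would be $5,050 + $580 = $5,630, below the $12,100 cap — no reduction.
The insurer covers the remainder: $1,450 − $580 = $870.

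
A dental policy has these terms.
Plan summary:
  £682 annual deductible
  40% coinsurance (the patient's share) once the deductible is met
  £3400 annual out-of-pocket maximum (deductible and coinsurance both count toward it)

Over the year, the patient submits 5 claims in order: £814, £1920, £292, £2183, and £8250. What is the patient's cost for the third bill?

£116.80

Bill 1, £814: deductible takes £682, £132 remains; patient's 40% is £52.80. Patient pays £734.80; OOP now £734.80.
Bill 2, £1920: deductible met; 40% of £1920 = £768. Patient pays £768; OOP now £1502.80.
Bill 3, £292: 40% coinsurance on £292 = £116.80. Patient owes £116.80 (running OOP £1619.60).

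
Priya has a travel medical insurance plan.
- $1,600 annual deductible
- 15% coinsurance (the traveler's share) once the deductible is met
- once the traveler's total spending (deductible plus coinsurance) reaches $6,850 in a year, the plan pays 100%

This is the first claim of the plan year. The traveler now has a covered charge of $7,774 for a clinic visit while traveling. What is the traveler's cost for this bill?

Nothing has been paid toward the $1,600 deductible, so the first $1,600 of this charge is applied there.
After the $1,600 deductible portion, $7,774 − $1,600 = $6,174 is subject to coinsurance.
Coinsurance: $6,174 × 15% = $926.10.
So the traveler owes $1,600 + $926.10 = $2,526.10 before any cap.
Cumulative spending $0 + $2,526.10 = $2,526.10 stays under the $6,850 maximum.

$2,526.10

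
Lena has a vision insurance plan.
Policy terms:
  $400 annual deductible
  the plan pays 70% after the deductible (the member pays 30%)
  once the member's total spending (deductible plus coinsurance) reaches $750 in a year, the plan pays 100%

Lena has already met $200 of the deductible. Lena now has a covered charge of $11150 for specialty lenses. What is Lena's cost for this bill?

$200 of the $400 deductible is already met, leaving $200.
That leaves $11150 − $200 = $10950 for coinsurance.
Coinsurance: $10950 × 30% = $3285.
Member responsibility before any cap: $200 + $3285 = $3485.
Adding $3485 to the $200 already spent would give $3685, which exceeds the $750 cap; the member pays just $750 − $200 = $550.

$550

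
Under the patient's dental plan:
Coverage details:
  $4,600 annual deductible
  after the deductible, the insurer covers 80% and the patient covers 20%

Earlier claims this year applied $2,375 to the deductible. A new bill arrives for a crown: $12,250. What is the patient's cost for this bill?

$4,230

$2,375 of the $4,600 deductible is already met, leaving $2,225.
After the $2,225 deductible portion, $12,250 − $2,225 = $10,025 is subject to coinsurance.
20% of $10,025 = $2,005 falls to the patient.
So the patient owes $2,225 + $2,005 = $4,230.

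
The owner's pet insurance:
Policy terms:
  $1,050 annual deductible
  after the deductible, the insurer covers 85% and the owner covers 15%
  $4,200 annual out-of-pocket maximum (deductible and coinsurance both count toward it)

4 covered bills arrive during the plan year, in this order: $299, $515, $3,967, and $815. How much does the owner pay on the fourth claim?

#1 ($299): all of it applies to the deductible. Owner pays $299; OOP now $299.
#2 ($515): entire amount goes to the deductible. Owner pays $515; OOP now $814.
#3 ($3,967): $236 finishes the deductible; $3,731 goes to coinsurance; owner's 15% is $559.65. Owner owes $795.65 (running OOP $1,609.65).
#4 ($815): 15% coinsurance on $815 = $122.25. Cost to owner: $122.25. OOP to date $1,731.90.

$122.25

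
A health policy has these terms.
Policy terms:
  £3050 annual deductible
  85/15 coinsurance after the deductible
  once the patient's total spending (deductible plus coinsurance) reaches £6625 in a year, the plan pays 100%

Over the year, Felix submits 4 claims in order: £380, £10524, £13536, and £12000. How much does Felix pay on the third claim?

£2030.40

Bill 1, £380: entire amount goes to the deductible. Patient owes £380 (running OOP £380).
Bill 2, £10524: £2670 to deductible, leaving £7854; coinsurance £7854 × 15% = £1178.10. Patient pays £3848.10; OOP now £4228.10.
Bill 3, £13536: deductible met; 15% of £13536 = £2030.40. Cost to patient: £2030.40. OOP to date £6258.50.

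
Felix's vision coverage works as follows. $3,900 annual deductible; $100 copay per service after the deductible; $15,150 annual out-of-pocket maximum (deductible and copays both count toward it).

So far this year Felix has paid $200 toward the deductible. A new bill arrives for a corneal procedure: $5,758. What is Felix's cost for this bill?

Remaining deductible: $3,900 − $200 = $3,700.
That leaves $5,758 − $3,700 = $2,058 for the copay.
Copay on this service: $100.
That puts the member's cost at $3,700 + $100 = $3,800 before any cap.
Cumulative spending $200 + $3,800 = $4,000 stays under the $15,150 maximum.

$3,800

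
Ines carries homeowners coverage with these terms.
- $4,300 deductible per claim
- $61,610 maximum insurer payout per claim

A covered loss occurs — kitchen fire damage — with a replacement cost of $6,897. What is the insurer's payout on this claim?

$2,597

Less the $4,300 deductible: $6,897 − $4,300 = $2,597.
That's under the $61,610 cap, so the insurer reimburses the full $2,597.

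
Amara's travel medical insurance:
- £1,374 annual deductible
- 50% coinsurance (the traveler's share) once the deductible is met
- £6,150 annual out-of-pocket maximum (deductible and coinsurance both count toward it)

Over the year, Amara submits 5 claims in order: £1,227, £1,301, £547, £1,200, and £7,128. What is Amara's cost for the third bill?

£273.50

#1 (£1,227): all of it applies to the deductible. Cost to traveler: £1,227. OOP to date £1,227.
#2 (£1,301): deductible takes £147, £1,154 remains; traveler's 50% is £577. Cost to traveler: £724. OOP to date £1,951.
#3 (£547): deductible met; 50% of £547 = £273.50. Cost to traveler: £273.50. OOP to date £2,224.50.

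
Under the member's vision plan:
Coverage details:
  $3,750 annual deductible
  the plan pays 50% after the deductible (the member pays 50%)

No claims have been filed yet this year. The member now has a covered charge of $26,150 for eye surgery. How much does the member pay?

$14,950

The full $3,750 deductible is still open; $3,750 of this bill applies to it.
That leaves $26,150 − $3,750 = $22,400 for coinsurance.
Coinsurance: $22,400 × 50% = $11,200.
That puts the member's cost at $3,750 + $11,200 = $14,950.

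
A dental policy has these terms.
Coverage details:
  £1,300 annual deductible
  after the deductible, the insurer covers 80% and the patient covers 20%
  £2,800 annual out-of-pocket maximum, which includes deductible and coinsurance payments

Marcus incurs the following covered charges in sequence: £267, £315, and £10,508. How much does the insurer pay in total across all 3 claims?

#1 (£267): fully absorbed by the deductible. Cost to patient: £267. OOP to date £267. Plan pays £267 − £267 = £0.
#2 (£315): all of it applies to the deductible. Patient pays £315; OOP now £582. Insurer: £315 − £315 = £0.
#3 (£10,508): £718 finishes the deductible; £9,790 goes to coinsurance; coinsurance £9,790 × 20% = £1,958. Together that's £718 + £1,958 = £2,676. That would push OOP to £3,258, over the £2,800 cap, so patient pays £2,800 − £582 = £2,218. Plan pays £10,508 − £2,218 = £8,290.
Insurer total = bills − patient's total = £11,090 − £2,800 = £8,290.

£8,290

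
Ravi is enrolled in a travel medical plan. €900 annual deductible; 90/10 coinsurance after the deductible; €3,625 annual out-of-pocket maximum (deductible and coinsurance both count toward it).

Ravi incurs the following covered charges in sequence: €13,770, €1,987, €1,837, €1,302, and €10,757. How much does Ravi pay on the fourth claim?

Claim 1 — €13,770: deductible takes €900, €12,870 remains; coinsurance €12,870 × 10% = €1,287. Traveler pays €2,187; OOP now €2,187.
Claim 2 — €1,987: 10% coinsurance on €1,987 = €198.70. Traveler pays €198.70; OOP now €2,385.70.
Claim 3 — €1,837: deductible already satisfied, so traveler's share is 10% × €1,837 = €183.70. Traveler pays €183.70; OOP now €2,569.40.
Claim 4 — €1,302: deductible met; 10% of €1,302 = €130.20. Cost to traveler: €130.20. OOP to date €2,699.60.

€130.20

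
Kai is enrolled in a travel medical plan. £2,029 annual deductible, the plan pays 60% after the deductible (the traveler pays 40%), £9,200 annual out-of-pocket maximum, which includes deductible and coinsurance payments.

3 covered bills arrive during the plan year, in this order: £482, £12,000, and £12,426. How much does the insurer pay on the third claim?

Claim 1 (£482): fully absorbed by the deductible. Traveler pays £482; OOP now £482. Plan pays £482 − £482 = £0.
Claim 2 (£12,000): £1,547 finishes the deductible; £10,453 goes to coinsurance; coinsurance £10,453 × 40% = £4,181.20. Cost to traveler: £5,728.20. OOP to date £6,210.20. Plan pays £12,000 − £5,728.20 = £6,271.80.
Claim 3 (£12,426): deductible already satisfied, so traveler's share is 40% × £12,426 = £4,970.40. Adding that to £6,210.20 gives £11,180.60, past the £9,200 cap; traveler pays only £9,200 − £6,210.20 = £2,989.80. Insurer: £12,426 − £2,989.80 = £9,436.20.

£9,436.20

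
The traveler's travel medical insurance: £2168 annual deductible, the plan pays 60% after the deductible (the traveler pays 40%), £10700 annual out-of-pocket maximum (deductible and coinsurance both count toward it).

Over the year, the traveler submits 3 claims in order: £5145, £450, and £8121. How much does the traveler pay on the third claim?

Claim 1 — £5145: £2168 finishes the deductible; £2977 goes to coinsurance; coinsurance £2977 × 40% = £1190.80. Cost to traveler: £3358.80. OOP to date £3358.80.
Claim 2 — £450: 40% coinsurance on £450 = £180. Cost to traveler: £180. OOP to date £3538.80.
Claim 3 — £8121: deductible met; 40% of £8121 = £3248.40. Traveler pays £3248.40; OOP now £6787.20.

£3248.40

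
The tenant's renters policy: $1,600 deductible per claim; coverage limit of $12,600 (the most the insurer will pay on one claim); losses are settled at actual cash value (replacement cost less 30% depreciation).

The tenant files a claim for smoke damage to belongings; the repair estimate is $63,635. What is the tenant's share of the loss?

Depreciate 30%: the covered value is $63,635 × 0.7 = $44,544.50.
Less the $1,600 deductible: $44,544.50 − $1,600 = $42,944.50.
Since $42,944.50 > $12,600, the payout is capped at $12,600.
The tenant bears the rest of the original loss: $63,635 − $12,600 = $51,035.

$51,035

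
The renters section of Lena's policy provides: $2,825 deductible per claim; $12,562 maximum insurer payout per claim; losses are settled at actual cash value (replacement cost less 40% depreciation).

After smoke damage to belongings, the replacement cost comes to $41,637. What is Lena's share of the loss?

Actual cash value after 40% depreciation: $41,637 × 60% = $24,982.20.
Subtract the deductible: $24,982.20 − $2,825 = $22,157.20.
Since $22,157.20 > $12,562, the payout is capped at $12,562.
The tenant bears the rest of the original loss: $41,637 − $12,562 = $29,075.

$29,075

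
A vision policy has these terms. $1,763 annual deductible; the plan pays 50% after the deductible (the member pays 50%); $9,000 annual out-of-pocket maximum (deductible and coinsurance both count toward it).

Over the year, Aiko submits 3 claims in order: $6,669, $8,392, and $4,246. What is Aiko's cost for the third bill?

$588

Bill 1, $6,669: $1,763 to deductible, leaving $4,906; member's 50% is $2,453. Cost to member: $4,216. OOP to date $4,216.
Bill 2, $8,392: deductible already satisfied, so member's share is 50% × $8,392 = $4,196. Member pays $4,196; OOP now $8,412.
Bill 3, $4,246: 50% coinsurance on $4,246 = $2,123. Adding that to $8,412 gives $10,535, past the $9,000 cap; member pays only $9,000 − $8,412 = $588.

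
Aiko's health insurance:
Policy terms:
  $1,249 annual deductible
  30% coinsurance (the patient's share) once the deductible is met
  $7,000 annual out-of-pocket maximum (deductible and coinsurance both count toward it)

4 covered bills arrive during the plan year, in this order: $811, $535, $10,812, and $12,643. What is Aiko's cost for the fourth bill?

$2,478.30

Claim 1 ($811): entire amount goes to the deductible. Patient pays $811; OOP now $811.
Claim 2 ($535): $438 to deductible, leaving $97; 30% of $97 = $29.10. Cost to patient: $467.10. OOP to date $1,278.10.
Claim 3 ($10,812): 30% coinsurance on $10,812 = $3,243.60. Patient pays $3,243.60; OOP now $4,521.70.
Claim 4 ($12,643): deductible met; 30% of $12,643 = $3,792.90. That would push OOP to $8,314.60, over the $7,000 cap, so patient pays $7,000 − $4,521.70 = $2,478.30.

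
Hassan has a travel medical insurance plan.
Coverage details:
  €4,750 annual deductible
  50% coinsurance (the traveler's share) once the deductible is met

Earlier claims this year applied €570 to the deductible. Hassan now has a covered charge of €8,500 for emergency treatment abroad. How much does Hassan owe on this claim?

€570 of the €4,750 deductible is already met, leaving €4,180.
The remaining €4,320 (= €8,500 − €4,180) moves to coinsurance.
Coinsurance: €4,320 × 50% = €2,160.
So the traveler owes €4,180 + €2,160 = €6,340.

€6,340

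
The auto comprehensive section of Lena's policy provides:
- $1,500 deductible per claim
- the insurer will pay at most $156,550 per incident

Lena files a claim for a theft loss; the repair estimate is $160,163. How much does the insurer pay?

$156,550

Less the $1,500 deductible: $160,163 − $1,500 = $158,663.
$158,663 exceeds the $156,550 limit, so the insurer pays the limit: $156,550.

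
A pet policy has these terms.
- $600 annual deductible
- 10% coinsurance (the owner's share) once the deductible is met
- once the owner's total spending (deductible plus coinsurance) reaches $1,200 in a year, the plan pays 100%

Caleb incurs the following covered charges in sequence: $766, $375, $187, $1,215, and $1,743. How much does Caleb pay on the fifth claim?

$174.30

Bill 1, $766: deductible takes $600, $166 remains; owner's 10% is $16.60. Owner pays $616.60; OOP now $616.60.
Bill 2, $375: 10% coinsurance on $375 = $37.50. Owner pays $37.50; OOP now $654.10.
Bill 3, $187: deductible met; 10% of $187 = $18.70. Owner pays $18.70; OOP now $672.80.
Bill 4, $1,215: deductible already satisfied, so owner's share is 10% × $1,215 = $121.50. Cost to owner: $121.50. OOP to date $794.30.
Bill 5, $1,743: deductible met; 10% of $1,743 = $174.30. Cost to owner: $174.30. OOP to date $968.60.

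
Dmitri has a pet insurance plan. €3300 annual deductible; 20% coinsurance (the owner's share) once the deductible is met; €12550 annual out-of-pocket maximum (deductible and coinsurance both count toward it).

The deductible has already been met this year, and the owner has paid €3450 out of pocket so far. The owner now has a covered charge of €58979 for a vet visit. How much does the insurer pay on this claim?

€49879

The deductible is already satisfied, so the full bill goes to coinsurance.
Owner's 20% share of €58979 is €11795.80.
Year-to-date out-of-pocket would reach €3450 + €11795.80 = €15245.80, above the €12550 maximum, so the owner pays only €12550 − €3450 = €9100.
The insurer covers the remainder: €58979 − €9100 = €49879.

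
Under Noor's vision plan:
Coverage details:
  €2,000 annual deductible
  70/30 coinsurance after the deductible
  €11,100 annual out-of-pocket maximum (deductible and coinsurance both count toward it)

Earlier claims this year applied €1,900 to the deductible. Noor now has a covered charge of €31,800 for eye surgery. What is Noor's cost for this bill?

Deductible still to meet: €2,000 − €1,900 = €100.
The remaining €31,700 (= €31,800 − €100) moves to coinsurance.
Member's 30% share of €31,700 is €9,510.
That puts the member's cost at €100 + €9,510 = €9,610 before any cap.
That would bring total out-of-pocket to €11,510, past the €11,100 cap. The member is capped at €11,100 − €1,900 = €9,200 on this claim.

€9,200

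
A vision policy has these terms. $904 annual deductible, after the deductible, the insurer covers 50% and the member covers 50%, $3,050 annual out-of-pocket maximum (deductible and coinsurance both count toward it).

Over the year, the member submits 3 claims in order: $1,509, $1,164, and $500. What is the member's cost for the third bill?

Bill 1, $1,509: $904 finishes the deductible; $605 goes to coinsurance; 50% of $605 = $302.50. Member pays $1,206.50; OOP now $1,206.50.
Bill 2, $1,164: deductible already satisfied, so member's share is 50% × $1,164 = $582. Cost to member: $582. OOP to date $1,788.50.
Bill 3, $500: deductible already satisfied, so member's share is 50% × $500 = $250. Member owes $250 (running OOP $2,038.50).

$250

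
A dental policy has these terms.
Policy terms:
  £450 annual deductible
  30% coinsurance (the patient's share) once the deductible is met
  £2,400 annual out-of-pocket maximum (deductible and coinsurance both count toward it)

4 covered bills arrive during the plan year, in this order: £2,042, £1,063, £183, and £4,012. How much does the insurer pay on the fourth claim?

Claim 1 (£2,042): deductible takes £450, £1,592 remains; coinsurance £1,592 × 30% = £477.60. Patient owes £927.60 (running OOP £927.60). Insurer: £2,042 − £927.60 = £1,114.40.
Claim 2 (£1,063): 30% coinsurance on £1,063 = £318.90. Cost to patient: £318.90. OOP to date £1,246.50. Insurer: £1,063 − £318.90 = £744.10.
Claim 3 (£183): 30% coinsurance on £183 = £54.90. Patient owes £54.90 (running OOP £1,301.40). Plan pays £183 − £54.90 = £128.10.
Claim 4 (£4,012): deductible already satisfied, so patient's share is 30% × £4,012 = £1,203.60. That would push OOP to £2,505, over the £2,400 cap, so patient pays £2,400 − £1,301.40 = £1,098.60. Plan pays £4,012 − £1,098.60 = £2,913.40.

£2,913.40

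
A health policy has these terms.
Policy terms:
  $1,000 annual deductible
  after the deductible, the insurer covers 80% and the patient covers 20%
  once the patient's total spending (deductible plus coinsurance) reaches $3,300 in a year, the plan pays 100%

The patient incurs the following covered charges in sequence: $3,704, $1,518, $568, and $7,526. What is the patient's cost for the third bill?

#1 ($3,704): deductible takes $1,000, $2,704 remains; 20% of $2,704 = $540.80. Patient pays $1,540.80; OOP now $1,540.80.
#2 ($1,518): 20% coinsurance on $1,518 = $303.60. Patient owes $303.60 (running OOP $1,844.40).
#3 ($568): deductible met; 20% of $568 = $113.60. Cost to patient: $113.60. OOP to date $1,958.

$113.60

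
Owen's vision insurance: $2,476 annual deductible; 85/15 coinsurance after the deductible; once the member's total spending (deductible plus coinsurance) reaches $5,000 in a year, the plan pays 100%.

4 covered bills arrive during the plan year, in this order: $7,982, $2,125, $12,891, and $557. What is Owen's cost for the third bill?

$1,379.35

Bill 1, $7,982: deductible takes $2,476, $5,506 remains; coinsurance $5,506 × 15% = $825.90. Cost to member: $3,301.90. OOP to date $3,301.90.
Bill 2, $2,125: deductible already satisfied, so member's share is 15% × $2,125 = $318.75. Member pays $318.75; OOP now $3,620.65.
Bill 3, $12,891: deductible already satisfied, so member's share is 15% × $12,891 = $1,933.65. Adding that to $3,620.65 gives $5,554.30, past the $5,000 cap; member pays only $5,000 − $3,620.65 = $1,379.35.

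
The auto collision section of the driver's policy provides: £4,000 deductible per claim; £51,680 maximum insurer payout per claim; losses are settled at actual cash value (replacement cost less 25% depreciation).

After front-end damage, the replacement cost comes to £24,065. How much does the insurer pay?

Actual cash value after 25% depreciation: £24,065 × 75% = £18,048.75.
After the deductible, £18,048.75 − £4,000 = £14,048.75 remains.
£14,048.75 is within the £51,680 limit, so the insurer pays £14,048.75.

£14,048.75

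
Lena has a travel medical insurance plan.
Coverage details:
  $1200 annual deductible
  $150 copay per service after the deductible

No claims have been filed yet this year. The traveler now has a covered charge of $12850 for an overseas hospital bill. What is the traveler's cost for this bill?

Deductible not yet touched, so the first $1200 of the bill goes to the deductible.
After the $1200 deductible portion, $12850 − $1200 = $11650 is subject to the copay.
Copay on this service: $150.
That puts the traveler's cost at $1200 + $150 = $1350.

$1350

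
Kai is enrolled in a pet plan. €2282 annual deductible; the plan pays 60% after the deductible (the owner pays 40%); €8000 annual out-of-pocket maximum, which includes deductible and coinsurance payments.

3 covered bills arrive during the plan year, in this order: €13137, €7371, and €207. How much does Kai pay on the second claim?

#1 (€13137): deductible takes €2282, €10855 remains; coinsurance €10855 × 40% = €4342. Owner owes €6624 (running OOP €6624).
#2 (€7371): deductible already satisfied, so owner's share is 40% × €7371 = €2948.40. OOP would hit €9572.40 > €8000, so the cap limits the owner to €8000 − €6624 = €1376.

€1376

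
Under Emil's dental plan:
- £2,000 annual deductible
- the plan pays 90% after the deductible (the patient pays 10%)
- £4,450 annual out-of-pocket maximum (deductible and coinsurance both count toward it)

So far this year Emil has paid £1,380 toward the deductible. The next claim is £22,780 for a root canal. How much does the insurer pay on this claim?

£19,944

£1,380 of the £2,000 deductible is already met, leaving £620.
The remaining £22,160 (= £22,780 − £620) moves to coinsurance.
Coinsurance: £22,160 × 10% = £2,216.
Patient responsibility before any cap: £620 + £2,216 = £2,836.
Cumulative spending £1,380 + £2,836 = £4,216 stays under the £4,450 maximum.
The plan picks up £22,780 − £2,836 = £19,944.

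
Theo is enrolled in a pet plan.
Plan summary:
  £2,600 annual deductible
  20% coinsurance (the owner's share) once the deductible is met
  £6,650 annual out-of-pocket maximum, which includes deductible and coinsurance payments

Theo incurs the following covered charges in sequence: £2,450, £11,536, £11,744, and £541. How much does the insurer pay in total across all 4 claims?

Bill 1, £2,450: all of it applies to the deductible. Owner owes £2,450 (running OOP £2,450). Insurer: £2,450 − £2,450 = £0.
Bill 2, £11,536: £150 to deductible, leaving £11,386; 20% of £11,386 = £2,277.20. Cost to owner: £2,427.20. OOP to date £4,877.20. Insurer: £11,536 − £2,427.20 = £9,108.80.
Bill 3, £11,744: 20% coinsurance on £11,744 = £2,348.80. That would push OOP to £7,226, over the £6,650 cap, so owner pays £6,650 − £4,877.20 = £1,772.80. Insurer: £11,744 − £1,772.80 = £9,971.20.
Bill 4, £541: deductible already satisfied, so owner's share is 20% × £541 = £108.20. That would push OOP to £6,758.20, over the £6,650 cap, so owner pays £6,650 − £6,650 = £0. Insurer: £541 − £0 = £541.
Insurer total: £0 + £9,108.80 + £9,971.20 + £541 = £19,621.

£19,621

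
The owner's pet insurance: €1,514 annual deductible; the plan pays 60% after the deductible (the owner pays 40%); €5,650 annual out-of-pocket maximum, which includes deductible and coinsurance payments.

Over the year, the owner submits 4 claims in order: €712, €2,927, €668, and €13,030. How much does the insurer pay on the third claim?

Claim 1 (€712): entire amount goes to the deductible. Owner owes €712 (running OOP €712). Plan pays €712 − €712 = €0.
Claim 2 (€2,927): €802 to deductible, leaving €2,125; owner's 40% is €850. Owner pays €1,652; OOP now €2,364. Insurer: €2,927 − €1,652 = €1,275.
Claim 3 (€668): deductible already satisfied, so owner's share is 40% × €668 = €267.20. Owner pays €267.20; OOP now €2,631.20. Plan pays €668 − €267.20 = €400.80.

€400.80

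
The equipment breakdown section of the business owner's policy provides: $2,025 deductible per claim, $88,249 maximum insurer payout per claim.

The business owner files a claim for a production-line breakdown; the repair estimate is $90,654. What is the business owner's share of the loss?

Subtract the deductible: $90,654 − $2,025 = $88,629.
$88,629 exceeds the $88,249 limit, so the insurer pays the limit: $88,249.
Out of pocket: $90,654 − $88,249 = $2,405.

$2,405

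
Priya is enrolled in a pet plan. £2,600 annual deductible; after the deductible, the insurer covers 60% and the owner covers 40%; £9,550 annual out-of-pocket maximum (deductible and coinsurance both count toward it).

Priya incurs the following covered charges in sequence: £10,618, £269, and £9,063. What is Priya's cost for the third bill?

Claim 1 (£10,618): £2,600 to deductible, leaving £8,018; owner's 40% is £3,207.20. Owner owes £5,807.20 (running OOP £5,807.20).
Claim 2 (£269): deductible met; 40% of £269 = £107.60. Owner owes £107.60 (running OOP £5,914.80).
Claim 3 (£9,063): deductible already satisfied, so owner's share is 40% × £9,063 = £3,625.20. Owner owes £3,625.20 (running OOP £9,540).

£3,625.20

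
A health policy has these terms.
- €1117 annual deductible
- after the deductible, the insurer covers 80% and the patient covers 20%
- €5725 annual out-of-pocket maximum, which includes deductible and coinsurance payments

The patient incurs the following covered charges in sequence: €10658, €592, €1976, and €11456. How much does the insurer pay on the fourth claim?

€9269.80

Bill 1, €10658: deductible takes €1117, €9541 remains; coinsurance €9541 × 20% = €1908.20. Patient pays €3025.20; OOP now €3025.20. Plan pays €10658 − €3025.20 = €7632.80.
Bill 2, €592: 20% coinsurance on €592 = €118.40. Patient pays €118.40; OOP now €3143.60. Insurer: €592 − €118.40 = €473.60.
Bill 3, €1976: deductible already satisfied, so patient's share is 20% × €1976 = €395.20. Patient pays €395.20; OOP now €3538.80. Plan pays €1976 − €395.20 = €1580.80.
Bill 4, €11456: 20% coinsurance on €11456 = €2291.20. Adding that to €3538.80 gives €5830, past the €5725 cap; patient pays only €5725 − €3538.80 = €2186.20. Insurer: €11456 − €2186.20 = €9269.80.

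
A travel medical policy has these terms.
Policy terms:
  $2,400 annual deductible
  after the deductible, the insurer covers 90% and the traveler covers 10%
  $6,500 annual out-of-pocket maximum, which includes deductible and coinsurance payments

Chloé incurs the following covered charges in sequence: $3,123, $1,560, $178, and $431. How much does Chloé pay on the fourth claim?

Bill 1, $3,123: $2,400 finishes the deductible; $723 goes to coinsurance; coinsurance $723 × 10% = $72.30. Cost to traveler: $2,472.30. OOP to date $2,472.30.
Bill 2, $1,560: deductible already satisfied, so traveler's share is 10% × $1,560 = $156. Traveler pays $156; OOP now $2,628.30.
Bill 3, $178: deductible already satisfied, so traveler's share is 10% × $178 = $17.80. Cost to traveler: $17.80. OOP to date $2,646.10.
Bill 4, $431: 10% coinsurance on $431 = $43.10. Traveler owes $43.10 (running OOP $2,689.20).

$43.10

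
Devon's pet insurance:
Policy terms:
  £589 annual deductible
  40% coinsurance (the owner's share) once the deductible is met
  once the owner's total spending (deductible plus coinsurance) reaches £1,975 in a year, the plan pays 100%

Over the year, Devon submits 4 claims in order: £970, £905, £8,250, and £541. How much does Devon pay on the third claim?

£871.60

Claim 1 (£970): £589 finishes the deductible; £381 goes to coinsurance; coinsurance £381 × 40% = £152.40. Cost to owner: £741.40. OOP to date £741.40.
Claim 2 (£905): deductible met; 40% of £905 = £362. Cost to owner: £362. OOP to date £1,103.40.
Claim 3 (£8,250): deductible already satisfied, so owner's share is 40% × £8,250 = £3,300. That would push OOP to £4,403.40, over the £1,975 cap, so owner pays £1,975 − £1,103.40 = £871.60.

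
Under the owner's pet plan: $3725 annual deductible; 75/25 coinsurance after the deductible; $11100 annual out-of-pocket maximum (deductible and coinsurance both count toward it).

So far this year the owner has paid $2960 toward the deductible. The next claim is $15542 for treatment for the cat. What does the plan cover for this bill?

Deductible still to meet: $3725 − $2960 = $765.
After the $765 deductible portion, $15542 − $765 = $14777 is subject to coinsurance.
25% of $14777 = $3694.25 falls to the owner.
So the owner owes $765 + $3694.25 = $4459.25 before any cap.
Year-to-date out-of-pocket becomes $2960 + $4459.25 = $7419.25, still under the $11100 maximum, so no cap applies.
The plan picks up $15542 − $4459.25 = $11082.75.

$11082.75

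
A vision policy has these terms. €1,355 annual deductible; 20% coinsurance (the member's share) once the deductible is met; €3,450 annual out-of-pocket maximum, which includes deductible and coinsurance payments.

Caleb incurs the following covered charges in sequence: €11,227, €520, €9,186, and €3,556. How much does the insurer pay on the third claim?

Bill 1, €11,227: €1,355 to deductible, leaving €9,872; member's 20% is €1,974.40. Member owes €3,329.40 (running OOP €3,329.40). Plan pays €11,227 − €3,329.40 = €7,897.60.
Bill 2, €520: deductible already satisfied, so member's share is 20% × €520 = €104. Cost to member: €104. OOP to date €3,433.40. Plan pays €520 − €104 = €416.
Bill 3, €9,186: deductible already satisfied, so member's share is 20% × €9,186 = €1,837.20. That would push OOP to €5,270.60, over the €3,450 cap, so member pays €3,450 − €3,433.40 = €16.60. Insurer: €9,186 − €16.60 = €9,169.40.

€9,169.40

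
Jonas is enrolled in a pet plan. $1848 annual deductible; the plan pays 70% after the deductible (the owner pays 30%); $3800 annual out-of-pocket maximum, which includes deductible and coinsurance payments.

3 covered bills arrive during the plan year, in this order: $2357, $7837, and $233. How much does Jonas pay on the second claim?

$1799.30

Claim 1 — $2357: $1848 finishes the deductible; $509 goes to coinsurance; coinsurance $509 × 30% = $152.70. Owner owes $2000.70 (running OOP $2000.70).
Claim 2 — $7837: deductible already satisfied, so owner's share is 30% × $7837 = $2351.10. That would push OOP to $4351.80, over the $3800 cap, so owner pays $3800 − $2000.70 = $1799.30.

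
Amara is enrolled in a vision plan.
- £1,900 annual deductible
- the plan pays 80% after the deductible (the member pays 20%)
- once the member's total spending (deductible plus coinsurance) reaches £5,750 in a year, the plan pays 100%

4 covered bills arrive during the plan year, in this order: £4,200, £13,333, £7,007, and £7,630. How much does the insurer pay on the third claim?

£6,283.60

Claim 1 — £4,200: deductible takes £1,900, £2,300 remains; coinsurance £2,300 × 20% = £460. Member owes £2,360 (running OOP £2,360). Insurer: £4,200 − £2,360 = £1,840.
Claim 2 — £13,333: deductible met; 20% of £13,333 = £2,666.60. Member pays £2,666.60; OOP now £5,026.60. Plan pays £13,333 − £2,666.60 = £10,666.40.
Claim 3 — £7,007: 20% coinsurance on £7,007 = £1,401.40. Adding that to £5,026.60 gives £6,428, past the £5,750 cap; member pays only £5,750 − £5,026.60 = £723.40. Plan pays £7,007 − £723.40 = £6,283.60.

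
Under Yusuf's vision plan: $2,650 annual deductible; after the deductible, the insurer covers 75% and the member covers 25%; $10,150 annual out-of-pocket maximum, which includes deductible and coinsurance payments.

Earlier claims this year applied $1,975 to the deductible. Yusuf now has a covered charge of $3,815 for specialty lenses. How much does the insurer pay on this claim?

Deductible still to meet: $2,650 − $1,975 = $675.
The remaining $3,140 (= $3,815 − $675) moves to coinsurance.
25% of $3,140 = $785 falls to the member.
That puts the member's cost at $675 + $785 = $1,460 before any cap.
Total out-of-pocket so far would be $1,975 + $1,460 = $3,435, below the $10,150 cap — no reduction.
The plan picks up $3,815 − $1,460 = $2,355.

$2,355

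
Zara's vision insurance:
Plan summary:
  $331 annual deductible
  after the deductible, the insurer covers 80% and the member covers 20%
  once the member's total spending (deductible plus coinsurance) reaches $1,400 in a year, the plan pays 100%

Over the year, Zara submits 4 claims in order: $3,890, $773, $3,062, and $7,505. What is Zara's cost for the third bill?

$202.60

Claim 1 — $3,890: $331 to deductible, leaving $3,559; member's 20% is $711.80. Member owes $1,042.80 (running OOP $1,042.80).
Claim 2 — $773: deductible met; 20% of $773 = $154.60. Cost to member: $154.60. OOP to date $1,197.40.
Claim 3 — $3,062: 20% coinsurance on $3,062 = $612.40. That would push OOP to $1,809.80, over the $1,400 cap, so member pays $1,400 − $1,197.40 = $202.60.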